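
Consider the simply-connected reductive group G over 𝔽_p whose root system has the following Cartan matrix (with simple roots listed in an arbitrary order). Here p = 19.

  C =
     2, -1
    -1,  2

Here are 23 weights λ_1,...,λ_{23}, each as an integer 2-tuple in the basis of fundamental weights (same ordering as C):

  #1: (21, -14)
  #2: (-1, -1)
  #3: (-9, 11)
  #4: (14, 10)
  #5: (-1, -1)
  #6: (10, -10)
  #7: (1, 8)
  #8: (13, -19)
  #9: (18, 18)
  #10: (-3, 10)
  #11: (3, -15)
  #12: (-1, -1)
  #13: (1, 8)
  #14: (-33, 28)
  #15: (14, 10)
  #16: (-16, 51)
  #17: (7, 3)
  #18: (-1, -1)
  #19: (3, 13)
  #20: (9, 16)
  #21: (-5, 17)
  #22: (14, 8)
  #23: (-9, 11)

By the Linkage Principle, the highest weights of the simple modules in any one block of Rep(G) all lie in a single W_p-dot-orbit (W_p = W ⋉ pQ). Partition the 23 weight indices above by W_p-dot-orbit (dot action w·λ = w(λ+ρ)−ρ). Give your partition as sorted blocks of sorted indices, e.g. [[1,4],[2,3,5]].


A_2 Cartan matrix, 2 simple roots permuted; ρ=(1,1).

W_19-reps of the 23 weights in Ā_19 (same 2-coord order as C):

  1: (6, 10) · 2: (0, 0) · 3: (8, 4) · 4: (8, 4) · 5: (0, 0) · 6: (2, 9) · 7: (2, 9) · 8: (4, 14) · 9: (0, 0) · 10: (2, 9) · 11: (10, 4) · 12: (0, 0) · 13: (2, 9) · 14: (6, 10) · 15: (8, 4) · 16: (4, 14) · 17: (8, 4) · 18: (0, 0) · 19: (4, 14) · 20: (2, 9) · 21: (4, 14) · 22: (10, 4) · 23: (8, 4)

Grouping the 23 weights by Ā_19-representative: 6 linkage classes.

[[1, 14], [2, 5, 9, 12, 18], [3, 4, 15, 17, 23], [6, 7, 10, 13, 20], [8, 16, 19, 21], [11, 22]]


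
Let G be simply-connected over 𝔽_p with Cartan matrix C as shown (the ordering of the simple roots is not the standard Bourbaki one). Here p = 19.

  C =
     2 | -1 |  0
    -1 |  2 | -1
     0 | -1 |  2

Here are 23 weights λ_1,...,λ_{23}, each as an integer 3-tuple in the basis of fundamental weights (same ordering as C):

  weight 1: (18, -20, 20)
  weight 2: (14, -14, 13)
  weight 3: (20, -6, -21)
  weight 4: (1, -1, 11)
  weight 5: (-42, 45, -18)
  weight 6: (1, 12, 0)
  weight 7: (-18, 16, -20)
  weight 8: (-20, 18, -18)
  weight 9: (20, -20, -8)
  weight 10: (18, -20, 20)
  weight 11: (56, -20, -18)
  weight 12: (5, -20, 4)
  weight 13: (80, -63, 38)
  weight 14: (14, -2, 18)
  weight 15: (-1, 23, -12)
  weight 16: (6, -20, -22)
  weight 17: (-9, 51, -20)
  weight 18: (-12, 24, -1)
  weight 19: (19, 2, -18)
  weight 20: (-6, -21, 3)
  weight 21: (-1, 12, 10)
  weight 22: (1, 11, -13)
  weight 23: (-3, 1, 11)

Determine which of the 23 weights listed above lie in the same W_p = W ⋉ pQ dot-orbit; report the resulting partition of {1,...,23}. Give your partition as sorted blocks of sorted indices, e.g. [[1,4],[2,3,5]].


Root system A_3: the 3×3 matrix C matches after relabeling.

λ_j+ρ reflected into Ā_19 (⟨·,θ^∨⟩≤19); 3-tuples as given:

    λ_1+ρ ↦ (2, 17, 0)
    λ_2+ρ ↦ (2, 13, 1)
    λ_3+ρ ↦ (2, 13, 1)
    λ_4+ρ ↦ (2, 0, 12)
    λ_5+ρ ↦ (5, 2, 9)
    λ_6+ρ ↦ (2, 13, 1)
    λ_7+ρ ↦ (2, 17, 0)
    λ_8+ρ ↦ (2, 17, 0)
    λ_9+ρ ↦ (2, 0, 12)
    λ_10+ρ ↦ (2, 17, 0)
    λ_11+ρ ↦ (2, 17, 0)
    λ_12+ρ ↦ (5, 8, 6)
    λ_13+ρ ↦ (0, 1, 4)
    λ_14+ρ ↦ (0, 1, 4)
    λ_15+ρ ↦ (5, 8, 6)
    λ_16+ρ ↦ (2, 0, 12)
    λ_17+ρ ↦ (5, 8, 6)
    λ_18+ρ ↦ (5, 8, 6)
    λ_19+ρ ↦ (2, 13, 1)
    λ_20+ρ ↦ (2, 13, 1)
    λ_21+ρ ↦ (5, 8, 6)
    λ_22+ρ ↦ (2, 0, 12)
    λ_23+ρ ↦ (2, 0, 12)

6 distinct reps among the 23 weights ⇒ 6 W_19-linkage classes:

[[1, 7, 8, 10, 11], [2, 3, 6, 19, 20], [4, 9, 16, 22, 23], [5], [12, 15, 17, 18, 21], [13, 14]]


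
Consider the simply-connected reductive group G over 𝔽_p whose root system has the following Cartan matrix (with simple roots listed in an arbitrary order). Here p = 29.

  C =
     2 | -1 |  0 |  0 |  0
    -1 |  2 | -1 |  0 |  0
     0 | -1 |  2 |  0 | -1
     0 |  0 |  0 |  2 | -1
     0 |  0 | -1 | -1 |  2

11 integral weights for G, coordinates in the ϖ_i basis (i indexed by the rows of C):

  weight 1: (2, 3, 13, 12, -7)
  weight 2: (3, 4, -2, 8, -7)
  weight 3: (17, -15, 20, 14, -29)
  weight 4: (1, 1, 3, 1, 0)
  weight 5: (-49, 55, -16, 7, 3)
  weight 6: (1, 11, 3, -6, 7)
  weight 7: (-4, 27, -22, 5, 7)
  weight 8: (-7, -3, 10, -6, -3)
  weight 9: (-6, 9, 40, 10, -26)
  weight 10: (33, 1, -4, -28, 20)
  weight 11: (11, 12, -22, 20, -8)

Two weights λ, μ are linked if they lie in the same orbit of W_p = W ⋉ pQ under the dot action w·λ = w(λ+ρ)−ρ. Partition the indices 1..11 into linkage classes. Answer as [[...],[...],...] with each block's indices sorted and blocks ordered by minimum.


A_5 Cartan matrix, 5 simple roots permuted; ρ=(1,1,1,1,1).

Folding the 11 weights λ_j+ρ into Ā_29 (reps in the given 5-coord order):

    [1] (3, 4, 8, 7, 6)
    [2] (2, 2, 4, 2, 1)
    [3] (3, 4, 8, 7, 6)
    [4] (2, 2, 4, 2, 1)
    [5] (2, 12, 4, 5, 3)
    [6] (2, 12, 4, 5, 3)
    [7] (3, 4, 8, 7, 6)
    [8] (2, 2, 4, 2, 1)
    [9] (2, 12, 4, 5, 3)
    [10] (2, 2, 4, 2, 1)
    [11] (3, 4, 8, 7, 6)

Grouping the 11 weights by Ā_29-representative: 3 linkage classes.

[[1, 3, 7, 11], [2, 4, 8, 10], [5, 6, 9]]


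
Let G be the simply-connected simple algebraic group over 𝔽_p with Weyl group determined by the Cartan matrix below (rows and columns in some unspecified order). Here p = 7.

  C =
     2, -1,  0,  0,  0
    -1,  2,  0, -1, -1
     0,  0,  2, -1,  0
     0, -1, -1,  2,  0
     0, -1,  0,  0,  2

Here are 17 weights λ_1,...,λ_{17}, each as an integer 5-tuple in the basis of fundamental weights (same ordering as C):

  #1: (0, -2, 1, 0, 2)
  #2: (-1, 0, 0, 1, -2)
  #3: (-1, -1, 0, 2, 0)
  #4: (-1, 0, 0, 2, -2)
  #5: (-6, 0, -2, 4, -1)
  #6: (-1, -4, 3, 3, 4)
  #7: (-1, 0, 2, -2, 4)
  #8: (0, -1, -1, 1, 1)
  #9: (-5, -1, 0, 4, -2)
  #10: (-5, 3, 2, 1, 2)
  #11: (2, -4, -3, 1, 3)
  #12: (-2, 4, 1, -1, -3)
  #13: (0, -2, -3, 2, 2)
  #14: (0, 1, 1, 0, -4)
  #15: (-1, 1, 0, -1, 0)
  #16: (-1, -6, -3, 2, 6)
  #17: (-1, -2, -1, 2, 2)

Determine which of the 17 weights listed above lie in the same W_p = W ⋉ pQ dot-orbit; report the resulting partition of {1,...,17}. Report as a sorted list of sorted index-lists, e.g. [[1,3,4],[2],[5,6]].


Cartan matrix: type D_5 (|W|=1920); un-permuting the 5 rows.

Folding the 17 weights λ_j+ρ into Ā_7 (reps in the given 5-coord order):

  λ_1 → (0, 1, 2, 0, 2);  λ_2 → (0, 0, 1, 2, 1);  λ_3 → (0, 0, 1, 2, 1);  λ_4 → (0, 0, 1, 2, 1);  λ_5 → (1, 0, 1, 0, 4);  λ_6 → (0, 2, 1, 0, 1);  λ_7 → (1, 0, 1, 0, 4);  λ_8 → (1, 0, 0, 2, 2);  λ_9 → (1, 0, 1, 0, 4);  λ_10 → (1, 0, 0, 2, 2);  λ_11 → (0, 0, 1, 2, 1);  λ_12 → (1, 0, 0, 2, 2);  λ_13 → (0, 1, 2, 0, 2);  λ_14 → (0, 1, 2, 0, 2);  λ_15 → (0, 2, 1, 0, 1);  λ_16 → (1, 0, 0, 2, 2);  λ_17 → (1, 0, 0, 2, 2)

Partition of {1..17} into 5 W_7-dot-orbits:

[[1, 13, 14], [2, 3, 4, 11], [5, 7, 9], [6, 15], [8, 10, 12, 16, 17]]


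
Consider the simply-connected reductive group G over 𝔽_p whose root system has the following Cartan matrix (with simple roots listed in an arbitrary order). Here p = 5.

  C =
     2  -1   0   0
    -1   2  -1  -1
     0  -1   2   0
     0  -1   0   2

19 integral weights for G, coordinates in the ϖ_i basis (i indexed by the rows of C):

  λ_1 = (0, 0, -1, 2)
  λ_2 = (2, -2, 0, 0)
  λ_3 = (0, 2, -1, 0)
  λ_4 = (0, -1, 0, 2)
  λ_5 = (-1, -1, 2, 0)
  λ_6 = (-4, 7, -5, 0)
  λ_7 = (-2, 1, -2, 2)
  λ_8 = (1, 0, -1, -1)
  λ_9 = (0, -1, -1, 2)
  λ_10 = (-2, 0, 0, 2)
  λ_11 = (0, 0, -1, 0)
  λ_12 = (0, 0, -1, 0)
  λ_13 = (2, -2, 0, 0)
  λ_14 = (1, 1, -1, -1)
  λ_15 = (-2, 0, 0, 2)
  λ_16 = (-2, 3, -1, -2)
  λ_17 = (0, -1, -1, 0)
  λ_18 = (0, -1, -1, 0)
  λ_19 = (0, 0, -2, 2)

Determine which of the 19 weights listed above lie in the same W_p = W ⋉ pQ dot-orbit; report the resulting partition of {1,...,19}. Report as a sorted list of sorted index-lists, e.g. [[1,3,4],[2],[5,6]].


D_4 Cartan matrix, 4 simple roots permuted; ρ=(1,1,1,1).

Each λ_j+ρ reduced to Ā_5; 4-tuples below use C's row order:

  1: (1, 0, 0, 3);  2: (2, 1, 0, 0);  3: (1, 0, 0, 1);  4: (1, 0, 1, 3);  5: (0, 0, 3, 1);  6: (1, 0, 0, 3);  7: (1, 0, 1, 3);  8: (2, 1, 0, 0);  9: (1, 0, 0, 3);  10: (1, 0, 1, 3);  11: (1, 1, 0, 1);  12: (1, 1, 0, 1);  13: (2, 1, 0, 0);  14: (2, 1, 0, 0);  15: (1, 0, 1, 3);  16: (1, 1, 0, 1);  17: (1, 0, 0, 1);  18: (1, 0, 0, 1);  19: (1, 0, 1, 3)

Partition of {1..19} into 6 W_5-dot-orbits:

[[1, 6, 9], [2, 8, 13, 14], [3, 17, 18], [4, 7, 10, 15, 19], [5], [11, 12, 16]]


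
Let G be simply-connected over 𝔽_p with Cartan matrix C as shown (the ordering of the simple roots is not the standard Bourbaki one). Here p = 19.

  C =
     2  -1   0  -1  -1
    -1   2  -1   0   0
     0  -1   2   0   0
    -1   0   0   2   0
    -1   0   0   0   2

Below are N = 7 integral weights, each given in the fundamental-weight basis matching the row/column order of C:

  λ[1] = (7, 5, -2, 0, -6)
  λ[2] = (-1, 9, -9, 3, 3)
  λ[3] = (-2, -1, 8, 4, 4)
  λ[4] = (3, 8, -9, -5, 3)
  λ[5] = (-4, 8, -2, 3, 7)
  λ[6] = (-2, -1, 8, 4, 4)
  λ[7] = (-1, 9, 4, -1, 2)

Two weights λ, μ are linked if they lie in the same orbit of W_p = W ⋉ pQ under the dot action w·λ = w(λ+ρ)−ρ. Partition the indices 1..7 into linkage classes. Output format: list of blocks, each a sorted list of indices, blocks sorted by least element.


Cartan matrix: type D_5 (|W|=1920); un-permuting the 5 rows.

λ_j+ρ reflected into Ā_19 (⟨·,θ^∨⟩≤19); 5-tuples as given:

  [1] (3, 1, 1, 1, 5)
  [2] (0, 1, 8, 4, 4)
  [3] (0, 1, 8, 4, 4)
  [4] (0, 1, 8, 4, 4)
  [5] (3, 1, 1, 1, 5)
  [6] (0, 1, 8, 4, 4)
  [7] (0, 1, 5, 0, 3)

Linkage partition of the 7 weights (3 classes, p=19):

[[1, 5], [2, 3, 4, 6], [7]]


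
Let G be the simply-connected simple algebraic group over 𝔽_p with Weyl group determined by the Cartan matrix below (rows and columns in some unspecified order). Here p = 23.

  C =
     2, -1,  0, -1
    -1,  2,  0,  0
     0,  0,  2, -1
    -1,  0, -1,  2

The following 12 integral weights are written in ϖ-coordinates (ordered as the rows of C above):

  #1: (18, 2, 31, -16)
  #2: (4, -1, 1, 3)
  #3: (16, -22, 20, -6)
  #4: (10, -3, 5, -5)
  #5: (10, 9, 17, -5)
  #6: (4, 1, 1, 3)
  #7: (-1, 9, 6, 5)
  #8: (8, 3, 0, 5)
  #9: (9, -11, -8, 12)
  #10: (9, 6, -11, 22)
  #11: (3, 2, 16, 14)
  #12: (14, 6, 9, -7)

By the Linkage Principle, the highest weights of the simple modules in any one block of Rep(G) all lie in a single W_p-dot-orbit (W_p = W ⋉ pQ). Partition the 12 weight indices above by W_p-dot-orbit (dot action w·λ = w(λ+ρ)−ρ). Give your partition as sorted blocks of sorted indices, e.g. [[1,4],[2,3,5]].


Cartan matrix: type A_4 (|W|=120); un-permuting the 4 rows.

λ_j+ρ reflected into Ā_23 (⟨·,θ^∨⟩≤23); 4-tuples as given:

    λ_1+ρ ↦ (9, 4, 1, 6)
    λ_2+ρ ↦ (5, 0, 2, 4)
    λ_3+ρ ↦ (5, 2, 2, 4)
    λ_4+ρ ↦ (5, 2, 2, 4)
    λ_5+ρ ↦ (5, 2, 2, 4)
    λ_6+ρ ↦ (5, 2, 2, 4)
    λ_7+ρ ↦ (0, 10, 7, 6)
    λ_8+ρ ↦ (9, 4, 1, 6)
    λ_9+ρ ↦ (0, 10, 7, 6)
    λ_10+ρ ↦ (0, 10, 7, 6)
    λ_11+ρ ↦ (9, 4, 1, 6)
    λ_12+ρ ↦ (9, 4, 1, 6)

Partition of {1..12} into 4 W_23-dot-orbits:

[[1, 8, 11, 12], [2], [3, 4, 5, 6], [7, 9, 10]]


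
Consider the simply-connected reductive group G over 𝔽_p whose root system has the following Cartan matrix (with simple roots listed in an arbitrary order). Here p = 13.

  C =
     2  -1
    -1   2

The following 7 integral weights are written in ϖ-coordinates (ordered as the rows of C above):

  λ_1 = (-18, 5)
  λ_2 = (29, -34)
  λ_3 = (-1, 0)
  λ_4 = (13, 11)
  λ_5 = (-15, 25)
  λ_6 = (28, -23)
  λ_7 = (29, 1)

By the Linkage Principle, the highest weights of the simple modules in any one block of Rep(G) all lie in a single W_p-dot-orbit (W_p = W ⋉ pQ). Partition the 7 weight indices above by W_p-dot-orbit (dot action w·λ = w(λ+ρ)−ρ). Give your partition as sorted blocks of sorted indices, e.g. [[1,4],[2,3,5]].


Type A_2, rank 2, |W|=6; reorder rows/cols to standard.

Alcove-folded reps (p=13, 7 weights, presented ϖ-order):

  [1] (2, 7);  [2] (6, 3);  [3] (0, 1);  [4] (0, 1);  [5] (0, 1);  [6] (6, 3);  [7] (2, 7)

The 7 indices split into 3 linkage classes (same alcove rep ⇔ same W_13-dot-orbit):

[[1, 7], [2, 6], [3, 4, 5]]


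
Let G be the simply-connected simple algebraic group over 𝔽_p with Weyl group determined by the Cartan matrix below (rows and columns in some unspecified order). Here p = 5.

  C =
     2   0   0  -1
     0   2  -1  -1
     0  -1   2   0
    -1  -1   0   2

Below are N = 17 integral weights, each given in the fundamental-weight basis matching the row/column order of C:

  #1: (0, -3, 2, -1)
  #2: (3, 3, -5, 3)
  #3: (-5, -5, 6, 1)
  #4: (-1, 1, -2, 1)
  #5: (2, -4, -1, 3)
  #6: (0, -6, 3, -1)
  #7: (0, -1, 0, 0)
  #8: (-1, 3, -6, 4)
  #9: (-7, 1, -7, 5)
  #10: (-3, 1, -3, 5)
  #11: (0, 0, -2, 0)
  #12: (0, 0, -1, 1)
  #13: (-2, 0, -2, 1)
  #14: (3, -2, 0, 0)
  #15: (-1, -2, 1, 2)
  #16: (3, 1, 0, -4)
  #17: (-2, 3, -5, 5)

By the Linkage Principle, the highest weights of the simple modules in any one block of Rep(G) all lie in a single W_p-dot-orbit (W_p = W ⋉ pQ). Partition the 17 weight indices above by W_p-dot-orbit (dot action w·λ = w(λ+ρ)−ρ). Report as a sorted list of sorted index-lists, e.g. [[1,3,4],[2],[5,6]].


C ↔ A_4 under row/col permutation; |W(A_4)| = 120.

Ā_5 reps of the 17 weights (A_4, coords as presented):

  [1] (1, 0, 1, 1)
  [2] (1, 1, 0, 2)
  [3] (0, 1, 1, 2)
  [4] (0, 1, 1, 2)
  [5] (1, 0, 1, 1)
  [6] (4, 1, 0, 0)
  [7] (1, 0, 1, 1)
  [8] (4, 1, 0, 0)
  [9] (1, 1, 0, 2)
  [10] (1, 1, 0, 2)
  [11] (1, 0, 1, 1)
  [12] (1, 1, 0, 2)
  [13] (1, 0, 1, 1)
  [14] (4, 1, 0, 0)
  [15] (0, 1, 1, 2)
  [16] (1, 1, 0, 2)
  [17] (4, 1, 0, 0)

Grouping the 17 weights by Ā_5-representative: 4 linkage classes.

[[1, 5, 7, 11, 13], [2, 9, 10, 12, 16], [3, 4, 15], [6, 8, 14, 17]]


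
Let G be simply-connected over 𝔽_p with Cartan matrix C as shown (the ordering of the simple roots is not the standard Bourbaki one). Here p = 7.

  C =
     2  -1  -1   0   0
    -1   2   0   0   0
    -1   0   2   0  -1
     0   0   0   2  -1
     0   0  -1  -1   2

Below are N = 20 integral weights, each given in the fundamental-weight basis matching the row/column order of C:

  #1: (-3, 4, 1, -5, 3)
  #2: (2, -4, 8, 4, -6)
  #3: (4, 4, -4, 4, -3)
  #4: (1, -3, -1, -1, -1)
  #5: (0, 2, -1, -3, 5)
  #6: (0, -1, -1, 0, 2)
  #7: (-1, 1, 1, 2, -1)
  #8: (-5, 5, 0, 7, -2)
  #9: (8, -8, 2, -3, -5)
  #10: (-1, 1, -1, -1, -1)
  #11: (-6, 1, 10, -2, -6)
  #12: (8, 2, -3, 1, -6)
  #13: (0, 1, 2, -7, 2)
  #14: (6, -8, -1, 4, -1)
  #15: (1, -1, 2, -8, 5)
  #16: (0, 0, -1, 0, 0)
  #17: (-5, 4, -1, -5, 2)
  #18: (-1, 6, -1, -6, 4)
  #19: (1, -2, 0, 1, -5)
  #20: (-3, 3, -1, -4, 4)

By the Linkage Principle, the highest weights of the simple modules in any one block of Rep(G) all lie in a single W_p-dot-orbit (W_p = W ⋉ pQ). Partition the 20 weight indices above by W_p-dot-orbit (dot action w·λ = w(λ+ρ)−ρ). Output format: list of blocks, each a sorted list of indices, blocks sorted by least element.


Dynkin diagram of C (from the 8 off-diagonal −1 entries): A_5.

Ā_7 reps of the 20 weights (A_5, coords as presented):

    λ_1+ρ ↦ (2, 1, 0, 2, 0)
    λ_2+ρ ↦ (0, 2, 2, 3, 0)
    λ_3+ρ ↦ (0, 2, 2, 3, 0)
    λ_4+ρ ↦ (0, 2, 0, 0, 0)
    λ_5+ρ ↦ (1, 0, 0, 1, 3)
    λ_6+ρ ↦ (1, 0, 0, 1, 3)
    λ_7+ρ ↦ (0, 2, 2, 3, 0)
    λ_8+ρ ↦ (1, 0, 0, 1, 3)
    λ_9+ρ ↦ (1, 1, 0, 1, 1)
    λ_10+ρ ↦ (0, 2, 0, 0, 0)
    λ_11+ρ ↦ (1, 1, 0, 1, 1)
    λ_12+ρ ↦ (0, 2, 2, 3, 0)
    λ_13+ρ ↦ (1, 0, 0, 1, 3)
    λ_14+ρ ↦ (0, 2, 0, 0, 0)
    λ_15+ρ ↦ (2, 2, 0, 2, 1)
    λ_16+ρ ↦ (1, 1, 0, 1, 1)
    λ_17+ρ ↦ (1, 0, 0, 1, 3)
    λ_18+ρ ↦ (0, 2, 0, 0, 0)
    λ_19+ρ ↦ (1, 1, 0, 1, 1)
    λ_20+ρ ↦ (0, 2, 2, 3, 0)

Linkage partition of the 20 weights (6 classes, p=7):

[[1], [2, 3, 7, 12, 20], [4, 10, 14, 18], [5, 6, 8, 13, 17], [9, 11, 16, 19], [15]]


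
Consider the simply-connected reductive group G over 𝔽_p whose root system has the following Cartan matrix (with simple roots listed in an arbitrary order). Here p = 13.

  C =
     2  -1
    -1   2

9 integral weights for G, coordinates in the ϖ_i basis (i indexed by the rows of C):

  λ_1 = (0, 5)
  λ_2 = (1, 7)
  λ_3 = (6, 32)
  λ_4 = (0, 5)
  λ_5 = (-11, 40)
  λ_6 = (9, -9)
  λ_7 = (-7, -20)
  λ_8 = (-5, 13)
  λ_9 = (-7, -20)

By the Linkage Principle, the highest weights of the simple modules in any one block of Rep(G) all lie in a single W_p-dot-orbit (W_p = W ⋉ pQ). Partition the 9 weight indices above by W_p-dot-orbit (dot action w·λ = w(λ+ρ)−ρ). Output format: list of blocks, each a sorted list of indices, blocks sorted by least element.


Root system A_2: the 2×2 matrix C matches after relabeling.

Alcove-folded reps (p=13, 9 weights, presented ϖ-order):

    [1] (1, 6)
    [2] (2, 8)
    [3] (1, 6)
    [4] (1, 6)
    [5] (2, 8)
    [6] (2, 8)
    [7] (1, 6)
    [8] (3, 9)
    [9] (1, 6)

3 distinct reps among the 9 weights ⇒ 3 W_13-linkage classes:

[[1, 3, 4, 7, 9], [2, 5, 6], [8]]


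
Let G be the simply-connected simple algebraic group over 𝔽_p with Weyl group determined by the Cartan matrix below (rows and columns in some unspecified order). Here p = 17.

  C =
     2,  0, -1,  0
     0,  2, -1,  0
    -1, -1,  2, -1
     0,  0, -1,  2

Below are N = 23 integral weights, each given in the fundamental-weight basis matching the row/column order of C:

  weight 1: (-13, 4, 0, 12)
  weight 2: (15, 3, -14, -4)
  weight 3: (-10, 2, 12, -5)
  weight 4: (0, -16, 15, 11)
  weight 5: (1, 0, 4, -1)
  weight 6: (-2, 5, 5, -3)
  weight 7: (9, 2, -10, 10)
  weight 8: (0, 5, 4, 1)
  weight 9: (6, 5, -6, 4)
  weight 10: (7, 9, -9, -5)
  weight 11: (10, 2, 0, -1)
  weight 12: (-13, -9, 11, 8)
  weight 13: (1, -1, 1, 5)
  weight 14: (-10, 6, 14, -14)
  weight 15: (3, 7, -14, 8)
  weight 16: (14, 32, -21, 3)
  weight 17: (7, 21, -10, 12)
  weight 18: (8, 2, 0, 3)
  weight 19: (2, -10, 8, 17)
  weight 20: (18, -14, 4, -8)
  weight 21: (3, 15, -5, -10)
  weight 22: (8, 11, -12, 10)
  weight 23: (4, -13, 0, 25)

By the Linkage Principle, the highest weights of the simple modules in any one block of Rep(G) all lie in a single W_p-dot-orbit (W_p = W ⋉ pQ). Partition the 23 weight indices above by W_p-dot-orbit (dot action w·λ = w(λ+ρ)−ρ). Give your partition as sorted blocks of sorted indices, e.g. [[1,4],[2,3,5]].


Root system D_4: the 4×4 matrix C matches after relabeling.

λ_j+ρ reflected into Ā_17 (⟨·,θ^∨⟩≤17); 4-tuples as given:

  1: (1, 6, 3, 2)
  2: (9, 3, 0, 4)
  3: (9, 3, 0, 4)
  4: (11, 3, 1, 0)
  5: (2, 1, 5, 0)
  6: (1, 6, 3, 2)
  7: (1, 6, 3, 2)
  8: (1, 6, 3, 2)
  9: (2, 1, 5, 0)
  10: (2, 0, 2, 6)
  11: (11, 3, 1, 0)
  12: (4, 0, 4, 1)
  13: (2, 0, 2, 6)
  14: (2, 0, 2, 6)
  15: (4, 0, 4, 1)
  16: (11, 3, 1, 0)
  17: (4, 0, 4, 1)
  18: (9, 3, 0, 4)
  19: (9, 3, 0, 4)
  20: (2, 0, 2, 6)
  21: (9, 3, 0, 4)
  22: (2, 1, 5, 0)
  23: (1, 6, 3, 2)

Grouping the 23 weights by Ā_17-representative: 6 linkage classes.

[[1, 6, 7, 8, 23], [2, 3, 18, 19, 21], [4, 11, 16], [5, 9, 22], [10, 13, 14, 20], [12, 15, 17]]


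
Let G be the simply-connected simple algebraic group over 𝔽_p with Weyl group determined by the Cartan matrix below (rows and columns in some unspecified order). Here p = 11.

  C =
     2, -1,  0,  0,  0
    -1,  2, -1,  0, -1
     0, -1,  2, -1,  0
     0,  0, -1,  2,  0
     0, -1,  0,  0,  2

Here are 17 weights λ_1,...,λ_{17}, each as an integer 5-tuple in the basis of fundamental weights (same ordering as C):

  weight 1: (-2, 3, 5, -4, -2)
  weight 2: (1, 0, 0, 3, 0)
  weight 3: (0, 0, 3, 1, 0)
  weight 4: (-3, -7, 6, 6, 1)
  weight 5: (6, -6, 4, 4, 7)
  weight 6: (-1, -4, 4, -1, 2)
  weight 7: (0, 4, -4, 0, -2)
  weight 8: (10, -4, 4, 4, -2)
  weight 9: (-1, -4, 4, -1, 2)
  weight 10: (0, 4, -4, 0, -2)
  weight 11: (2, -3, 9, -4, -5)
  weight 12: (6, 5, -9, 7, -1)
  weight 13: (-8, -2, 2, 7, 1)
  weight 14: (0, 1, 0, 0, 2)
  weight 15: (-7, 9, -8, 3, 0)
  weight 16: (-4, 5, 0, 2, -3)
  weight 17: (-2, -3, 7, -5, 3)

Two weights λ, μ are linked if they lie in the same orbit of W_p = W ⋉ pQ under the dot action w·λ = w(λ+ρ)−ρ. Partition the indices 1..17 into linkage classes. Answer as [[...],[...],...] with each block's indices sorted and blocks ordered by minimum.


C ↔ D_5 under row/col permutation; |W(D_5)| = 1920.

λ_j+ρ reflected into Ā_11 (⟨·,θ^∨⟩≤11); 5-tuples as given:

  λ_1 → (1, 1, 1, 2, 1);  λ_2 → (2, 1, 1, 4, 1);  λ_3 → (1, 1, 1, 2, 1);  λ_4 → (1, 1, 1, 2, 1);  λ_5 → (2, 1, 1, 4, 1);  λ_6 → (3, 0, 2, 0, 0);  λ_7 → (1, 1, 1, 2, 1);  λ_8 → (1, 2, 1, 1, 3);  λ_9 → (3, 0, 2, 0, 0);  λ_10 → (1, 1, 1, 2, 1);  λ_11 → (3, 1, 0, 3, 2);  λ_12 → (3, 0, 2, 0, 0);  λ_13 → (3, 1, 0, 3, 2);  λ_14 → (1, 2, 1, 1, 3);  λ_15 → (3, 1, 0, 3, 2);  λ_16 → (3, 1, 0, 3, 2);  λ_17 → (2, 1, 1, 4, 1)

Linkage partition of the 17 weights (5 classes, p=11):

[[1, 3, 4, 7, 10], [2, 5, 17], [6, 9, 12], [8, 14], [11, 13, 15, 16]]


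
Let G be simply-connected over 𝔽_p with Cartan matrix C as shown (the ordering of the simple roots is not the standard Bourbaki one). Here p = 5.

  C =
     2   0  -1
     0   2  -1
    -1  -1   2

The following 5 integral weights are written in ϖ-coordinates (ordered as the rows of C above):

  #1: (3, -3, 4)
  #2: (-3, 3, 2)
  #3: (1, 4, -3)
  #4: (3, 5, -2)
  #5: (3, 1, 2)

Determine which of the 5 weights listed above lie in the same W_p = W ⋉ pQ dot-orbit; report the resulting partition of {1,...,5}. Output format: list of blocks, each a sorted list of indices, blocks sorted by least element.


A_3 Cartan matrix, 3 simple roots permuted; ρ=(1,1,1).

W_5-reps of the 5 weights in Ā_5 (same 3-coord order as C):

  λ_1+ρ ↦ (0, 2, 1) · λ_2+ρ ↦ (0, 2, 1) · λ_3+ρ ↦ (0, 3, 2) · λ_4+ρ ↦ (1, 1, 0) · λ_5+ρ ↦ (0, 2, 1)

The 5 indices split into 3 linkage classes (same alcove rep ⇔ same W_5-dot-orbit):

[[1, 2, 5], [3], [4]]


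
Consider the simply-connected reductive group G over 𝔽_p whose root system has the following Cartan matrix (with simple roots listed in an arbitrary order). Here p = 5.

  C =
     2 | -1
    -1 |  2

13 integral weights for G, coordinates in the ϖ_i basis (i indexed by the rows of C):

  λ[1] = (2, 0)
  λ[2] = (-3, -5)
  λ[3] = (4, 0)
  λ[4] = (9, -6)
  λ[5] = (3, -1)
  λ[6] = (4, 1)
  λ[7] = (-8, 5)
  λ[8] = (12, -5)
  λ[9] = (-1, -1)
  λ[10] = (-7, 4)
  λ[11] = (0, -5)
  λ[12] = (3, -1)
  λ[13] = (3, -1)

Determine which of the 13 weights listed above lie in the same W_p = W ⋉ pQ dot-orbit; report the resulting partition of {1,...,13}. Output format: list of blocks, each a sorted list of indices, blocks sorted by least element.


Cartan matrix: type A_2 (|W|=6); un-permuting the 2 rows.

Each λ_j+ρ reduced to Ā_5; 2-tuples below use C's row order:

  λ_1 → (3, 1) · λ_2 → (3, 1) · λ_3 → (4, 0) · λ_4 → (0, 0) · λ_5 → (4, 0) · λ_6 → (3, 0) · λ_7 → (3, 1) · λ_8 → (3, 1) · λ_9 → (0, 0) · λ_10 → (4, 0) · λ_11 → (3, 1) · λ_12 → (4, 0) · λ_13 → (4, 0)

These 13 weights hit 4 W_5-dot-orbits; sizes (5, 5, 2, 1):

[[1, 2, 7, 8, 11], [3, 5, 10, 12, 13], [4, 9], [6]]


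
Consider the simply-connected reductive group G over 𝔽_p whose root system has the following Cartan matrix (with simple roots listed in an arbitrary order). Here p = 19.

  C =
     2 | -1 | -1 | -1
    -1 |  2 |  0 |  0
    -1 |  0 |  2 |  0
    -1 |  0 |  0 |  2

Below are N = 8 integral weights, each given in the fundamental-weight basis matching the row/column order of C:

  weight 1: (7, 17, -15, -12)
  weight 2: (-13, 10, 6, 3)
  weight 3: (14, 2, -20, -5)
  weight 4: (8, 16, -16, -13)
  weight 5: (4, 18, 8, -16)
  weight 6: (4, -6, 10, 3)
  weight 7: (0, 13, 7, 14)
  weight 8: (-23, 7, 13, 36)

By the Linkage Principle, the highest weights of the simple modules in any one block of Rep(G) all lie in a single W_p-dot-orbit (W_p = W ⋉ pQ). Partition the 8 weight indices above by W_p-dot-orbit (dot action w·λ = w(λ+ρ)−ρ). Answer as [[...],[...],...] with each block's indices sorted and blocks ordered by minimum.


Cartan matrix: type D_4 (|W|=192); un-permuting the 4 rows.

Folding the 8 weights λ_j+ρ into Ā_19 (reps in the given 4-coord order):

    [1] (1, 1, 3, 6)
    [2] (1, 1, 3, 6)
    [3] (1, 4, 10, 3)
    [4] (1, 1, 3, 6)
    [5] (1, 4, 4, 0)
    [6] (1, 4, 10, 3)
    [7] (1, 4, 10, 3)
    [8] (1, 4, 10, 3)

Linkage partition of the 8 weights (3 classes, p=19):

[[1, 2, 4], [3, 6, 7, 8], [5]]


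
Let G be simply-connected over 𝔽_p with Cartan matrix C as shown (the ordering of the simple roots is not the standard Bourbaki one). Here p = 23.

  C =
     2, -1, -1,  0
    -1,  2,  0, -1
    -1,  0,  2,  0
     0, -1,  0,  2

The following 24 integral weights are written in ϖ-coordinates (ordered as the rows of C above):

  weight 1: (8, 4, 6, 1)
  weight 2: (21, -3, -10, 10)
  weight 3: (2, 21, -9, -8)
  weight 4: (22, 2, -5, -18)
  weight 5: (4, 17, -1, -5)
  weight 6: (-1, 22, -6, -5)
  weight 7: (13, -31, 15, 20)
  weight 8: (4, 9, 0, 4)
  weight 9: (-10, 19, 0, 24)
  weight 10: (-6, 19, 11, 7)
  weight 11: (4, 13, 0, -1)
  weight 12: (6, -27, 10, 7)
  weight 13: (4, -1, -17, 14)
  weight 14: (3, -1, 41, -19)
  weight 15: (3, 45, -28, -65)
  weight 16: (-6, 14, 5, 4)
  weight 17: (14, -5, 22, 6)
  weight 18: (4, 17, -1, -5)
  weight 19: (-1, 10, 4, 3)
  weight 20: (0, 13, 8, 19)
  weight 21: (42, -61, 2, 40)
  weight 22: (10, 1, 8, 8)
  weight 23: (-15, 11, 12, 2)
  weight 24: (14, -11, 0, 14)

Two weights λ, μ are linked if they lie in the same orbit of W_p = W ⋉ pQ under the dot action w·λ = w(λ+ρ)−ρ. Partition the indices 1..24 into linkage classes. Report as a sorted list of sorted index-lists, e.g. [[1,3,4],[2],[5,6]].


A_4 Cartan matrix, 4 simple roots permuted; ρ=(1,1,1,1).

Each λ_j+ρ reduced to Ā_23; 4-tuples below use C's row order:

    λ_1 → (9, 5, 7, 2)
    λ_2 → (11, 2, 1, 1)
    λ_3 → (5, 10, 1, 5)
    λ_4 → (5, 14, 1, 0)
    λ_5 → (5, 14, 0, 4)
    λ_6 → (5, 14, 0, 4)
    λ_7 → (9, 5, 7, 2)
    λ_8 → (5, 10, 1, 5)
    λ_9 → (11, 2, 1, 1)
    λ_10 → (0, 11, 5, 4)
    λ_11 → (5, 14, 1, 0)
    λ_12 → (0, 11, 5, 4)
    λ_13 → (0, 11, 5, 4)
    λ_14 → (5, 14, 0, 4)
    λ_15 → (5, 14, 0, 4)
    λ_16 → (5, 10, 1, 5)
    λ_17 → (0, 11, 5, 4)
    λ_18 → (5, 14, 0, 4)
    λ_19 → (0, 11, 5, 4)
    λ_20 → (11, 2, 1, 1)
    λ_21 → (5, 14, 1, 0)
    λ_22 → (11, 2, 1, 1)
    λ_23 → (11, 2, 1, 1)
    λ_24 → (5, 10, 1, 5)

Linkage partition of the 24 weights (6 classes, p=23):

[[1, 7], [2, 9, 20, 22, 23], [3, 8, 16, 24], [4, 11, 21], [5, 6, 14, 15, 18], [10, 12, 13, 17, 19]]


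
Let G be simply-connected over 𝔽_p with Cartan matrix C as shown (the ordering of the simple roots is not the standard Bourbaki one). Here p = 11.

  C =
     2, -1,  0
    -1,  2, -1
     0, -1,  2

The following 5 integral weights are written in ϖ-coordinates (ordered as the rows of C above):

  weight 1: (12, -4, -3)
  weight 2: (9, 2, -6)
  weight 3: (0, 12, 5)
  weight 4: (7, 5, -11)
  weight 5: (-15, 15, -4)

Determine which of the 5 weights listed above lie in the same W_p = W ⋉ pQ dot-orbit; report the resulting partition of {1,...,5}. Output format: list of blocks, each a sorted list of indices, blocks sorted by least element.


Dynkin diagram of C (from the 4 off-diagonal −1 entries): A_3.

Alcove-folded reps (p=11, 5 weights, presented ϖ-order):

  λ_1+ρ ↦ (6, 2, 1) · λ_2+ρ ↦ (6, 2, 1) · λ_3+ρ ↦ (6, 2, 1) · λ_4+ρ ↦ (1, 4, 3) · λ_5+ρ ↦ (6, 2, 1)

2 distinct reps among the 5 weights ⇒ 2 W_11-linkage classes:

[[1, 2, 3, 5], [4]]


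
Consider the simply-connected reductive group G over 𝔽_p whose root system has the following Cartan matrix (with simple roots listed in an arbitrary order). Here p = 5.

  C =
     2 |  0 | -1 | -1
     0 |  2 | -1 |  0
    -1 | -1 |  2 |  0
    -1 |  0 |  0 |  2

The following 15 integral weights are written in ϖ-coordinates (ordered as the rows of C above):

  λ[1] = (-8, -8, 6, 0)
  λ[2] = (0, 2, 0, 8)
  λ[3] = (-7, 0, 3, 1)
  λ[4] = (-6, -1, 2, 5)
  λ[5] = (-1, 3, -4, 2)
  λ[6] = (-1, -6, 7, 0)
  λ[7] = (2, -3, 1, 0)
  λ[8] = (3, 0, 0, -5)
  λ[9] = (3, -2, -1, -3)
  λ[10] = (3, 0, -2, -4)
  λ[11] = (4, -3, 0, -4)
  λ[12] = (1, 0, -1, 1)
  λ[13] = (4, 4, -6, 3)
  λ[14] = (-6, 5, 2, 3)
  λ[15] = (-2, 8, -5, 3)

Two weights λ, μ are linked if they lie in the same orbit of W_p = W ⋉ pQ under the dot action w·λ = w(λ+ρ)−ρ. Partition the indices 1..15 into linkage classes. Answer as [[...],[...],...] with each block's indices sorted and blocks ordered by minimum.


Cartan matrix: type A_4 (|W|=120); un-permuting the 4 rows.

Folding the 15 weights λ_j+ρ into Ā_5 (reps in the given 4-coord order):

  λ_1 → (3, 1, 0, 0)
  λ_2 → (0, 0, 1, 3)
  λ_3 → (0, 0, 1, 3)
  λ_4 → (3, 1, 0, 0)
  λ_5 → (3, 1, 0, 0)
  λ_6 → (3, 1, 0, 0)
  λ_7 → (3, 1, 0, 0)
  λ_8 → (0, 0, 1, 3)
  λ_9 → (1, 0, 1, 2)
  λ_10 → (0, 0, 1, 3)
  λ_11 → (1, 0, 1, 2)
  λ_12 → (2, 1, 0, 2)
  λ_13 → (0, 4, 1, 0)
  λ_14 → (1, 0, 1, 2)
  λ_15 → (0, 0, 1, 3)

Grouping the 15 weights by Ā_5-representative: 5 linkage classes.

[[1, 4, 5, 6, 7], [2, 3, 8, 10, 15], [9, 11, 14], [12], [13]]


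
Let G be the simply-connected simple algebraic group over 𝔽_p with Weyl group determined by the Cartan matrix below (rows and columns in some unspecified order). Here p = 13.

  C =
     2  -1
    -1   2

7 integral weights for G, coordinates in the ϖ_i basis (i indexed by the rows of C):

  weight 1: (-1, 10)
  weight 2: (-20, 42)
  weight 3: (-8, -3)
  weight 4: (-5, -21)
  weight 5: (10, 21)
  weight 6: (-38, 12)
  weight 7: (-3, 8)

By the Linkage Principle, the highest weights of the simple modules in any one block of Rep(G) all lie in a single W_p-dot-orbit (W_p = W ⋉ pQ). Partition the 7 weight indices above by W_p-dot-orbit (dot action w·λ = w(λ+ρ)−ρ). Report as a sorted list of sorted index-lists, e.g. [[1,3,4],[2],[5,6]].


C ↔ A_2 under row/col permutation; |W(A_2)| = 6.

Folding the 7 weights λ_j+ρ into Ā_13 (reps in the given 2-coord order):

    λ_1+ρ ↦ (0, 11)
    λ_2+ρ ↦ (2, 7)
    λ_3+ρ ↦ (2, 7)
    λ_4+ρ ↦ (2, 7)
    λ_5+ρ ↦ (2, 7)
    λ_6+ρ ↦ (0, 11)
    λ_7+ρ ↦ (2, 7)

The 7 indices split into 2 linkage classes (same alcove rep ⇔ same W_13-dot-orbit):

[[1, 6], [2, 3, 4, 5, 7]]


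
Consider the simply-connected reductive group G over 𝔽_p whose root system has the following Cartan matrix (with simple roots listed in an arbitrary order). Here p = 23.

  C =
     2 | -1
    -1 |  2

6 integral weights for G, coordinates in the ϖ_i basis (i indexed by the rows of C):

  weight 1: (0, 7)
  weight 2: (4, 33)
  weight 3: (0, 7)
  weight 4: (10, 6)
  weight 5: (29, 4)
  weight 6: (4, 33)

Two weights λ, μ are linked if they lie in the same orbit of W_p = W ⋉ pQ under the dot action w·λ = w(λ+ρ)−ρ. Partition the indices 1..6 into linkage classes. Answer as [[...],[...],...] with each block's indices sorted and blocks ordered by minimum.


C ↔ A_2 under row/col permutation; |W(A_2)| = 6.

Ā_23 reps of the 6 weights (A_2, coords as presented):

  [1] (1, 8)
  [2] (11, 7)
  [3] (1, 8)
  [4] (11, 7)
  [5] (11, 7)
  [6] (11, 7)

Partition of {1..6} into 2 W_23-dot-orbits:

[[1, 3], [2, 4, 5, 6]]


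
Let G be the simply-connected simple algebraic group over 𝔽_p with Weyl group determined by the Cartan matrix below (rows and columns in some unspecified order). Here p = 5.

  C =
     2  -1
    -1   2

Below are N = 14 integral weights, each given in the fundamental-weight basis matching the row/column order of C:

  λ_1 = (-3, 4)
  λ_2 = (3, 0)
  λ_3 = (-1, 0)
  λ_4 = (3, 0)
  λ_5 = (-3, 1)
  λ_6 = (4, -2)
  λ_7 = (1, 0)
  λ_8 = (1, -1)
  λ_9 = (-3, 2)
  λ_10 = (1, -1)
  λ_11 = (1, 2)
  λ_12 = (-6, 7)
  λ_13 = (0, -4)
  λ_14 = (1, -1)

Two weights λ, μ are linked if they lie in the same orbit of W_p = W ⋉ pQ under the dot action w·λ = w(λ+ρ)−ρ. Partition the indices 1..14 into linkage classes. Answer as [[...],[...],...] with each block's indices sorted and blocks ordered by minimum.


A_2 Cartan matrix, 2 simple roots permuted; ρ=(1,1).

Alcove-folded reps (p=5, 14 weights, presented ϖ-order):

  λ_1 → (2, 3);  λ_2 → (4, 1);  λ_3 → (0, 1);  λ_4 → (4, 1);  λ_5 → (2, 0);  λ_6 → (4, 1);  λ_7 → (2, 1);  λ_8 → (2, 0);  λ_9 → (2, 1);  λ_10 → (2, 0);  λ_11 → (2, 3);  λ_12 → (2, 0);  λ_13 → (2, 1);  λ_14 → (2, 0)

Linkage partition of the 14 weights (5 classes, p=5):

[[1, 11], [2, 4, 6], [3], [5, 8, 10, 12, 14], [7, 9, 13]]


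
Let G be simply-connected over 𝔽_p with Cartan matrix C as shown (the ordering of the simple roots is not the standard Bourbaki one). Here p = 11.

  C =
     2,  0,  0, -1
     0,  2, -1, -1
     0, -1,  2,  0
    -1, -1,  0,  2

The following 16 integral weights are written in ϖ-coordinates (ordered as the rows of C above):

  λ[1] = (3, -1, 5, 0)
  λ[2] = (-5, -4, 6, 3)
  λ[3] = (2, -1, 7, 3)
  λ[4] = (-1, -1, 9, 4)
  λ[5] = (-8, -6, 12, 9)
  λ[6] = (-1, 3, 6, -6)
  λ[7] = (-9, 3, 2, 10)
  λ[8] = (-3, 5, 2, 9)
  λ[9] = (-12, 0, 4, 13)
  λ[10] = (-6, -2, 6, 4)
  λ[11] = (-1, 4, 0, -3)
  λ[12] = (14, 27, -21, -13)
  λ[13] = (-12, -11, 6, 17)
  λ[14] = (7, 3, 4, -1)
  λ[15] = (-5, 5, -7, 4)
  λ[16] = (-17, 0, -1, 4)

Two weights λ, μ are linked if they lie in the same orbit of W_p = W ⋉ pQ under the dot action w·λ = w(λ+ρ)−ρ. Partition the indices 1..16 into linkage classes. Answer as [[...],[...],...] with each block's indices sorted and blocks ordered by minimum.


Dynkin diagram of C (from the 6 off-diagonal −1 entries): A_4.

Alcove-folded reps (p=11, 16 weights, presented ϖ-order):

  [1] (4, 0, 6, 1);  [2] (1, 0, 4, 3);  [3] (1, 0, 4, 3);  [4] (4, 0, 6, 1);  [5] (2, 3, 1, 0);  [6] (4, 0, 6, 1);  [7] (1, 0, 4, 3);  [8] (3, 1, 2, 2);  [9] (2, 3, 1, 0);  [10] (4, 0, 6, 1);  [11] (2, 3, 1, 0);  [12] (2, 3, 1, 0);  [13] (1, 0, 4, 3);  [14] (2, 3, 1, 0);  [15] (4, 0, 6, 1);  [16] (0, 0, 5, 1)

The 16 indices split into 5 linkage classes (same alcove rep ⇔ same W_11-dot-orbit):

[[1, 4, 6, 10, 15], [2, 3, 7, 13], [5, 9, 11, 12, 14], [8], [16]]


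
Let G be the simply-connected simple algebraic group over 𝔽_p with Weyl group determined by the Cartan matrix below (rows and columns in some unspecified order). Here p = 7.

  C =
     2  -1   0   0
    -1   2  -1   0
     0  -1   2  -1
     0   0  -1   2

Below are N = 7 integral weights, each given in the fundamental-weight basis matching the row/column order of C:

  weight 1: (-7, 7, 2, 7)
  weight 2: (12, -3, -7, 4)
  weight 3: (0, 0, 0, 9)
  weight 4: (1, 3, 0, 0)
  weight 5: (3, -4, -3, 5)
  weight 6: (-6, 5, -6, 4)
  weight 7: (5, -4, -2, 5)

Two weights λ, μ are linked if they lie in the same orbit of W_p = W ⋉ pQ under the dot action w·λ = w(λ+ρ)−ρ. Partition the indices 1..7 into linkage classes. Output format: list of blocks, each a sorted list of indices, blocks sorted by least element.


Type A_4, rank 4, |W|=120; reorder rows/cols to standard.

Alcove-folded reps (p=7, 7 weights, presented ϖ-order):

  λ_1+ρ ↦ (1, 1, 3, 1)
  λ_2+ρ ↦ (1, 1, 3, 1)
  λ_3+ρ ↦ (1, 1, 3, 1)
  λ_4+ρ ↦ (1, 4, 1, 0)
  λ_5+ρ ↦ (1, 1, 3, 1)
  λ_6+ρ ↦ (1, 4, 1, 0)
  λ_7+ρ ↦ (1, 1, 3, 1)

Partition of {1..7} into 2 W_7-dot-orbits:

[[1, 2, 3, 5, 7], [4, 6]]


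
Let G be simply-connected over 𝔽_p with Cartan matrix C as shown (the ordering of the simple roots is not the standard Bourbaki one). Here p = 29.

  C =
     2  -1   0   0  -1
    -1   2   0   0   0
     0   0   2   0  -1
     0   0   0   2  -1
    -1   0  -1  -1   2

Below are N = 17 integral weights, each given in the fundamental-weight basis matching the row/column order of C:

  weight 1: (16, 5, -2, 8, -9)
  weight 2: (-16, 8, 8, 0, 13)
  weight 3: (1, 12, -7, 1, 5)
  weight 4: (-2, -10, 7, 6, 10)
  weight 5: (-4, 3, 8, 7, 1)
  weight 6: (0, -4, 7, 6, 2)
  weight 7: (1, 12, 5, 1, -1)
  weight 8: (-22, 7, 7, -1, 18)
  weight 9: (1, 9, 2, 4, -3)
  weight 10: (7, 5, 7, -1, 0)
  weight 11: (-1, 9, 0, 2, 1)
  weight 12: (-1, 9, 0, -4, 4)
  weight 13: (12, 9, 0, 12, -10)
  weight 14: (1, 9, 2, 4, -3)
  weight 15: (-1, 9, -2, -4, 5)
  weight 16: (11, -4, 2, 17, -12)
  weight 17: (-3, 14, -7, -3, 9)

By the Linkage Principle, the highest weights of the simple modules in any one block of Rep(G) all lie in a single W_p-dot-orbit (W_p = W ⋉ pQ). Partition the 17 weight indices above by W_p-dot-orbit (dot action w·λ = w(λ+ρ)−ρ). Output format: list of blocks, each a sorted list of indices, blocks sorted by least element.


C ↔ D_5 under row/col permutation; |W(D_5)| = 1920.

W_29-reps of the 17 weights in Ā_29 (same 5-coord order as C):

  λ_1+ρ ↦ (5, 6, 8, 0, 1);  λ_2+ρ ↦ (5, 6, 8, 0, 1);  λ_3+ρ ↦ (2, 13, 6, 2, 0);  λ_4+ρ ↦ (2, 1, 8, 7, 1);  λ_5+ρ ↦ (2, 1, 8, 7, 1);  λ_6+ρ ↦ (2, 1, 8, 7, 1);  λ_7+ρ ↦ (2, 13, 6, 2, 0);  λ_8+ρ ↦ (2, 13, 6, 2, 0);  λ_9+ρ ↦ (0, 10, 1, 3, 2);  λ_10+ρ ↦ (5, 6, 8, 0, 1);  λ_11+ρ ↦ (0, 10, 1, 3, 2);  λ_12+ρ ↦ (0, 10, 1, 3, 2);  λ_13+ρ ↦ (1, 10, 8, 4, 1);  λ_14+ρ ↦ (0, 10, 1, 3, 2);  λ_15+ρ ↦ (0, 10, 1, 3, 2);  λ_16+ρ ↦ (2, 1, 8, 7, 1);  λ_17+ρ ↦ (2, 13, 6, 2, 0)

Partition of {1..17} into 5 W_29-dot-orbits:

[[1, 2, 10], [3, 7, 8, 17], [4, 5, 6, 16], [9, 11, 12, 14, 15], [13]]


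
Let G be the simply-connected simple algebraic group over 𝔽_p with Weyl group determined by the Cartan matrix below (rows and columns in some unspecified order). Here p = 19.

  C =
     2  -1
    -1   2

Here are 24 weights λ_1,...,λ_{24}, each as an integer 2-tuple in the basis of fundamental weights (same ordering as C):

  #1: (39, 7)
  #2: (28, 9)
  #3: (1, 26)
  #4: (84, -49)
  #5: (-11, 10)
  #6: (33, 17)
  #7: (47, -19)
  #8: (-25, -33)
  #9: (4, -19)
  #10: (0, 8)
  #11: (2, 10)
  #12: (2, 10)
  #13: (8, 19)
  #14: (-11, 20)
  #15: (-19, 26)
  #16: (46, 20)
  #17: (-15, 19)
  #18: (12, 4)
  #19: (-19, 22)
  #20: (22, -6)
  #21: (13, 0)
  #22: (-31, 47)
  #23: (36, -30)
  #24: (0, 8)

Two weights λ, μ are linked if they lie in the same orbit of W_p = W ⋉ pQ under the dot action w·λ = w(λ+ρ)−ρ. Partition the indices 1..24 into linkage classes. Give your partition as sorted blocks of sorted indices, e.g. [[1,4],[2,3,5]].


Type A_2, rank 2, |W|=6; reorder rows/cols to standard.

W_19-reps of the 24 weights in Ā_19 (same 2-coord order as C):

  λ_1 → (8, 9) · λ_2 → (1, 9) · λ_3 → (8, 9) · λ_4 → (1, 9) · λ_5 → (10, 1) · λ_6 → (14, 1) · λ_7 → (10, 1) · λ_8 → (13, 5) · λ_9 → (13, 5) · λ_10 → (1, 9) · λ_11 → (3, 11) · λ_12 → (3, 11) · λ_13 → (1, 9) · λ_14 → (8, 9) · λ_15 → (10, 1) · λ_16 → (8, 9) · λ_17 → (13, 5) · λ_18 → (13, 5) · λ_19 → (14, 1) · λ_20 → (14, 1) · λ_21 → (14, 1) · λ_22 → (10, 1) · λ_23 → (10, 1) · λ_24 → (1, 9)

Partition of {1..24} into 6 W_19-dot-orbits:

[[1, 3, 14, 16], [2, 4, 10, 13, 24], [5, 7, 15, 22, 23], [6, 19, 20, 21], [8, 9, 17, 18], [11, 12]]


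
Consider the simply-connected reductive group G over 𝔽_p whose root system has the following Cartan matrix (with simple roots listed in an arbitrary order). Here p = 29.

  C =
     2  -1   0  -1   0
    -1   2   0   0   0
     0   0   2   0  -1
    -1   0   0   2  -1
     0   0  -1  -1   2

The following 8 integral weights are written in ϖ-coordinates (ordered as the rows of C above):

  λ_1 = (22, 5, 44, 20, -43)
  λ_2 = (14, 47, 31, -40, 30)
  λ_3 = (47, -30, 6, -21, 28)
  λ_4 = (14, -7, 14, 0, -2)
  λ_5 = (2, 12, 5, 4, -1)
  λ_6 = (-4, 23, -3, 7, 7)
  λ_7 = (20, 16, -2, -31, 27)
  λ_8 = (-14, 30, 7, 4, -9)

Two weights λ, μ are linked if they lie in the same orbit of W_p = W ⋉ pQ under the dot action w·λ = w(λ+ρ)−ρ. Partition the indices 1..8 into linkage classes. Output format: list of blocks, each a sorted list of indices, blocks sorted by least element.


Dynkin diagram of C (from the 8 off-diagonal −1 entries): A_5.

W_29-reps of the 8 weights in Ā_29 (same 5-coord order as C):

    λ_1+ρ ↦ (3, 13, 6, 5, 0)
    λ_2+ρ ↦ (14, 5, 3, 5, 2)
    λ_3+ρ ↦ (0, 1, 9, 6, 13)
    λ_4+ρ ↦ (9, 5, 13, 0, 1)
    λ_5+ρ ↦ (3, 13, 6, 5, 0)
    λ_6+ρ ↦ (3, 13, 6, 5, 0)
    λ_7+ρ ↦ (8, 1, 1, 12, 6)
    λ_8+ρ ↦ (3, 13, 6, 5, 0)

Partition of {1..8} into 5 W_29-dot-orbits:

[[1, 5, 6, 8], [2], [3], [4], [7]]
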